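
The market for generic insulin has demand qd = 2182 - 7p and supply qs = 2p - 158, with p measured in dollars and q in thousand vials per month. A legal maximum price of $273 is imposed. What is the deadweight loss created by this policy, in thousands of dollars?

Setting quantity demanded equal to quantity supplied, 2182 - 7p = 2p - 158, gives p* = 260 and q* = 362.
The ceiling of 273 is above the equilibrium price 260, so it is not binding; the market clears at p* = 260, q* = 362.
Since the control does not bind, no trades are prevented and deadweight loss is zero.

0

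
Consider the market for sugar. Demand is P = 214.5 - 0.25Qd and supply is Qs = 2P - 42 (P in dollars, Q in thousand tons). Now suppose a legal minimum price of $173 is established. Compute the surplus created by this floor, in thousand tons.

Rearranging demand gives Qd = 858 - 4P. In a free market, 858 - 4P = 2P - 42 gives the equilibrium P* = 150, Q* = 258.
The floor of 173 is above the equilibrium price 150, so it binds.
At P = 173: Qd = 858 - 4·173 = 166 and Qs = 2·173 - 42 = 304.
Surplus = Qs - Qd = 304 - 166 = 138.

138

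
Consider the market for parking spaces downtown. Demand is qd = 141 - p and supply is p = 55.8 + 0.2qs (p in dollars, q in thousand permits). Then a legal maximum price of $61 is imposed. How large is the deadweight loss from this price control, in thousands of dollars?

Rearranging supply gives qs = 5p - 279. Equilibrium: 141 - p = 5p - 279, so 420 = 6p and p* = 70, q* = 71.
The ceiling of 61 is below the equilibrium price 70, so it binds.
At p = 61: qd = 141 - 61 = 80 and qs = 5·61 - 279 = 26.
Quantity traded falls to 26. At q = 26 the demand price is 141 - 26 = 115 and the supply price is (279 + 26)/5 = 61.
Deadweight loss = ½ · (115 - 61) · (71 - 26) = ½ · 54 · 45 = 1215.

1215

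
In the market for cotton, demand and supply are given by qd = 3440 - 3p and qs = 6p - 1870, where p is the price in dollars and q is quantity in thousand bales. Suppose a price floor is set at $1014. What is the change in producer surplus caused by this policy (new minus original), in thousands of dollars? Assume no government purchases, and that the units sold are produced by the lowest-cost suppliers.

In a free market, 3440 - 3p = 6p - 1870 gives the equilibrium p* = 590, q* = 1670.
Since 1014 > 590, the floor is binding.
At p = 1014: qd = 3440 - 3·1014 = 398 and qs = 6·1014 - 1870 = 4214.
Producer surplus without the control is ½ · (590 - 935/3) · 1670 = 697225/3.
With the floor, 398 units are sold at 1014. The supply price at q = 398 is 378, so PS = ½ · [(1014 - 935/3) + (1014 - 378)] · 398 = 798985/3.
Change in producer surplus = 798985/3 - 697225/3 = 33920.

33920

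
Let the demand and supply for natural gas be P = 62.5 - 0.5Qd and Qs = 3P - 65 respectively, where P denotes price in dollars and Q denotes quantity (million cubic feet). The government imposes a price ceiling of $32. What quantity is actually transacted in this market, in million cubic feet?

31

Rearranging demand gives Qd = 125 - 2P. Equilibrium: 125 - 2P = 3P - 65, so 190 = 5P and P* = 38, Q* = 49.
Since 32 < 38, the ceiling is binding.
At P = 32: Qd = 125 - 2·32 = 61 and Qs = 3·32 - 65 = 31.
The quantity actually transacted is the short side, supply: 31.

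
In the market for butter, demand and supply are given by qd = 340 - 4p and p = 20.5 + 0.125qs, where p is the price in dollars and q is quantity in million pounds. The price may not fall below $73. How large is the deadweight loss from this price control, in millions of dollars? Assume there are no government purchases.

Rearranging supply gives qs = 8p - 164. Without the control the market clears where 340 - 4p = 8p - 164, i.e. p* = 42 and q* = 172.
Because the floor (73) lies above the market-clearing price, it is binding.
At p = 73: qd = 340 - 4·73 = 48 and qs = 8·73 - 164 = 420.
Quantity traded falls to 48. At q = 48 the demand price is (340 - 48)/4 = 73 and the supply price is (164 + 48)/8 = 26.5.
Deadweight loss = ½ · (73 - 26.5) · (172 - 48) = ½ · 46.5 · 124 = 2883.

2883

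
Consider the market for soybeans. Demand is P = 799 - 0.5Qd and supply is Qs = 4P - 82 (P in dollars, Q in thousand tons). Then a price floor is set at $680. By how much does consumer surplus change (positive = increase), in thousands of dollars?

Rearranging demand gives Qd = 1598 - 2P. Equilibrium: 1598 - 2P = 4P - 82, so 1680 = 6P and P* = 280, Q* = 1038.
Since 680 > 280, the floor is binding.
At P = 680: Qd = 1598 - 2·680 = 238 and Qs = 4·680 - 82 = 2638.
Consumer surplus without the control is ½ · (799 - 280) · 1038 = 269361.
With the floor, consumers buy 238 units at 680, so CS = ½ · (799 - 680) · 238 = 14161.
Change in consumer surplus = 14161 - 269361 = -255200.

-255200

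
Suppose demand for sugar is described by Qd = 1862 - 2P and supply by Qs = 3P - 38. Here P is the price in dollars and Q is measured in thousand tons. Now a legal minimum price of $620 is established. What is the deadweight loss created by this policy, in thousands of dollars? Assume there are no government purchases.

Setting quantity demanded equal to quantity supplied, 1862 - 2P = 3P - 38, gives P* = 380 and Q* = 1102.
Since 620 > 380, the floor is binding.
At P = 620: Qd = 1862 - 2·620 = 622 and Qs = 3·620 - 38 = 1822.
Quantity traded falls to 622. At Q = 622 the demand price is (1862 - 622)/2 = 620 and the supply price is (38 + 622)/3 = 220.
Deadweight loss = ½ · (620 - 220) · (1102 - 622) = ½ · 400 · 480 = 96000.

96000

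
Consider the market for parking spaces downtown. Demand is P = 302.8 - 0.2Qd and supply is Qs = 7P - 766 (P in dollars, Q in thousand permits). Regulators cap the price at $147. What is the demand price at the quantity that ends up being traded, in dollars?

250.2

Rearranging demand gives Qd = 1514 - 5P. In a free market, 1514 - 5P = 7P - 766 gives the equilibrium P* = 190, Q* = 564.
The ceiling of 147 is below the equilibrium price 190, so it binds.
At P = 147: Qd = 1514 - 5·147 = 779 and Qs = 7·147 - 766 = 263.
Only 263 units reach the market. On the demand curve, the marginal buyer's willingness to pay at Q = 263 is (1514 - 263)/5 = 250.2.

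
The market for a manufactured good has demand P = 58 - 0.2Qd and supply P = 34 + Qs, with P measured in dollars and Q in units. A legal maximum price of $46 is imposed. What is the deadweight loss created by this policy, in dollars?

Rearranging demand gives Qd = 290 - 5P; rearranging supply gives Qs = P - 34. Without the control the market clears where 290 - 5P = P - 34, i.e. P* = 54 and Q* = 20.
Since 46 < 54, the ceiling is binding.
At P = 46: Qd = 290 - 5·46 = 60 and Qs = 46 - 34 = 12.
Quantity traded falls to 12. At Q = 12 the demand price is (290 - 12)/5 = 55.6 and the supply price is 34 + 12 = 46.
Deadweight loss = ½ · (55.6 - 46) · (20 - 12) = ½ · 9.6 · 8 = 38.4.

38.4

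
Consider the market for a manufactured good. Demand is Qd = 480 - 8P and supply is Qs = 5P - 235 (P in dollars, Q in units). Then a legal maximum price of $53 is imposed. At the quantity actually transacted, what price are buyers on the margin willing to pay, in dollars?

56.25

Without the control the market clears where 480 - 8P = 5P - 235, i.e. P* = 55 and Q* = 40.
Since 53 < 55, the ceiling is binding.
At P = 53: Qd = 480 - 8·53 = 56 and Qs = 5·53 - 235 = 30.
Only 30 units reach the market. On the demand curve, the marginal buyer's willingness to pay at Q = 30 is (480 - 30)/8 = 56.25.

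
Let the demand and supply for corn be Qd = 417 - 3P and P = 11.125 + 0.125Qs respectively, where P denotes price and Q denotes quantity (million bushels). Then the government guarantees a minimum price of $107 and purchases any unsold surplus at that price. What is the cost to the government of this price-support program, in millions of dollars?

Rearranging supply gives Qs = 8P - 89. Without the control the market clears where 417 - 3P = 8P - 89, i.e. P* = 46 and Q* = 279.
Since 107 > 46, the floor is binding.
At P = 107: Qd = 417 - 3·107 = 96 and Qs = 8·107 - 89 = 767.
Surplus = Qs - Qd = 671.
Government expenditure = surplus × support price = 671 × 107 = 71797.

71797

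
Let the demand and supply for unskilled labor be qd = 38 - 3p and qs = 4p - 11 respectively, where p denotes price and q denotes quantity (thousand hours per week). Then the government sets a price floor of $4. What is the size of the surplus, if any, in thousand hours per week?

Setting quantity demanded equal to quantity supplied, 38 - 3p = 4p - 11, gives p* = 7 and q* = 17.
Since 4 is below p* = 7, the floor does not bind and the free-market outcome prevails.
Since the control does not bind, there is no surplus.

0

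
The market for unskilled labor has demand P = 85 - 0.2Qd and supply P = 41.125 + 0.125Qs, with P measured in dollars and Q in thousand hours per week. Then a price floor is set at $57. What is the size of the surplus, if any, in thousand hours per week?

Rearranging demand gives Qd = 425 - 5P; rearranging supply gives Qs = 8P - 329. Equilibrium: 425 - 5P = 8P - 329, so 754 = 13P and P* = 58, Q* = 135.
The floor of 57 is below the equilibrium price 58, so it is not binding; the market clears at P* = 58, Q* = 135.
Since the control does not bind, there is no surplus.

0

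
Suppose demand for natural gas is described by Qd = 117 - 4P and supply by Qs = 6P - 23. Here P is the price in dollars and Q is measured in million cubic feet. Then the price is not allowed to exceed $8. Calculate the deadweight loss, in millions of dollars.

270

In a free market, 117 - 4P = 6P - 23 gives the equilibrium P* = 14, Q* = 61.
The ceiling of 8 is below the equilibrium price 14, so it binds.
At P = 8: Qd = 117 - 4·8 = 85 and Qs = 6·8 - 23 = 25.
Quantity traded falls to 25. At Q = 25 the demand price is (117 - 25)/4 = 23 and the supply price is (23 + 25)/6 = 8.
Deadweight loss = ½ · (23 - 8) · (61 - 25) = ½ · 15 · 36 = 270.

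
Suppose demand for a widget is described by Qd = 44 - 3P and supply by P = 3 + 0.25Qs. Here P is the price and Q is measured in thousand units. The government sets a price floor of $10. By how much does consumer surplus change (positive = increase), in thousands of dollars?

-34

Rearranging supply gives Qs = 4P - 12. Equilibrium: 44 - 3P = 4P - 12, so 56 = 7P and P* = 8, Q* = 20.
Because the floor (10) lies above the market-clearing price, it is binding.
At P = 10: Qd = 44 - 3·10 = 14 and Qs = 4·10 - 12 = 28.
Consumer surplus without the control is ½ · (44/3 - 8) · 20 = 200/3.
With the floor, consumers buy 14 units at 10, so CS = ½ · (44/3 - 10) · 14 = 98/3.
Change in consumer surplus = 98/3 - 200/3 = -34.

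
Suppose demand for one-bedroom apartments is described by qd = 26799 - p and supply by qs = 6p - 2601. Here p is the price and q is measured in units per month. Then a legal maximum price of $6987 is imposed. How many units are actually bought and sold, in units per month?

Without the control the market clears where 26799 - p = 6p - 2601, i.e. p* = 4200 and q* = 22599.
The ceiling of 6987 is above the equilibrium price 4200, so it is not binding; the market clears at p* = 4200, q* = 22599.

22599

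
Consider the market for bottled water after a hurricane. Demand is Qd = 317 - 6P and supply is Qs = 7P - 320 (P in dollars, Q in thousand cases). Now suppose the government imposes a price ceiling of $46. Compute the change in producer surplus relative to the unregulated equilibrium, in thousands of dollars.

Setting quantity demanded equal to quantity supplied, 317 - 6P = 7P - 320, gives P* = 49 and Q* = 23.
Since 46 < 49, the ceiling is binding.
At P = 46: Qd = 317 - 6·46 = 41 and Qs = 7·46 - 320 = 2.
Producer surplus without the control is ½ · (49 - 320/7) · 23 = 529/14.
With the ceiling, producers sell 2 units at 46, so PS = ½ · (46 - 320/7) · 2 = 2/7.
Change in producer surplus = 2/7 - 529/14 = -37.5.

-37.5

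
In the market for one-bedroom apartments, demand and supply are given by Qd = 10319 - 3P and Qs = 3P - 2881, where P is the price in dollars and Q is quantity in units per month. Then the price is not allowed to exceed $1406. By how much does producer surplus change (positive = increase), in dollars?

-2007232

Setting quantity demanded equal to quantity supplied, 10319 - 3P = 3P - 2881, gives P* = 2200 and Q* = 3719.
The ceiling of 1406 is below the equilibrium price 2200, so it binds.
At P = 1406: Qd = 10319 - 3·1406 = 6101 and Qs = 3·1406 - 2881 = 1337.
Producer surplus without the control is ½ · (2200 - 2881/3) · 3719 = 13830961/6.
With the ceiling, producers sell 1337 units at 1406, so PS = ½ · (1406 - 2881/3) · 1337 = 1787569/6.
Change in producer surplus = 1787569/6 - 13830961/6 = -2007232.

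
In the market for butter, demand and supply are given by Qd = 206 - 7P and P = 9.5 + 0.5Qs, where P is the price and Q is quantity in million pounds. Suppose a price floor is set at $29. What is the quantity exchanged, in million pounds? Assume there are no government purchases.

3

Rearranging supply gives Qs = 2P - 19. Setting quantity demanded equal to quantity supplied, 206 - 7P = 2P - 19, gives P* = 25 and Q* = 31.
The floor of 29 is above the equilibrium price 25, so it binds.
At P = 29: Qd = 206 - 7·29 = 3 and Qs = 2·29 - 19 = 39.
The quantity actually transacted is the short side, demand: 3.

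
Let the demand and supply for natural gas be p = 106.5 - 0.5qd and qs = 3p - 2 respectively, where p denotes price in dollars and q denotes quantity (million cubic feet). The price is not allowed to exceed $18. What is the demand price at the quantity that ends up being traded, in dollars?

Rearranging demand gives qd = 213 - 2p. Without the control the market clears where 213 - 2p = 3p - 2, i.e. p* = 43 and q* = 127.
The ceiling of 18 is below the equilibrium price 43, so it binds.
At p = 18: qd = 213 - 2·18 = 177 and qs = 3·18 - 2 = 52.
Only 52 units reach the market. On the demand curve, the marginal buyer's willingness to pay at q = 52 is (213 - 52)/2 = 80.5.

80.5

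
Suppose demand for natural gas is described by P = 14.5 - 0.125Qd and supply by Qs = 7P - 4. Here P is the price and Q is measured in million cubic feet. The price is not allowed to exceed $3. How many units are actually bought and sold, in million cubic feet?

17

Rearranging demand gives Qd = 116 - 8P. Equilibrium: 116 - 8P = 7P - 4, so 120 = 15P and P* = 8, Q* = 52.
Because the ceiling (3) lies below the market-clearing price, it is binding.
At P = 3: Qd = 116 - 8·3 = 92 and Qs = 7·3 - 4 = 17.
The quantity actually transacted is the short side, supply: 17.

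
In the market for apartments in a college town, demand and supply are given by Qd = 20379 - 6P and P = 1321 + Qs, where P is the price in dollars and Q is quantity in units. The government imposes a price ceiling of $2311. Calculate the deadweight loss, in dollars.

363137.25

Rearranging supply gives Qs = P - 1321. Setting quantity demanded equal to quantity supplied, 20379 - 6P = P - 1321, gives P* = 3100 and Q* = 1779.
Because the ceiling (2311) lies below the market-clearing price, it is binding.
At P = 2311: Qd = 20379 - 6·2311 = 6513 and Qs = 2311 - 1321 = 990.
Quantity traded falls to 990. At Q = 990 the demand price is (20379 - 990)/6 = 3231.5 and the supply price is 1321 + 990 = 2311.
Deadweight loss = ½ · (3231.5 - 2311) · (1779 - 990) = ½ · 920.5 · 789 = 363137.25.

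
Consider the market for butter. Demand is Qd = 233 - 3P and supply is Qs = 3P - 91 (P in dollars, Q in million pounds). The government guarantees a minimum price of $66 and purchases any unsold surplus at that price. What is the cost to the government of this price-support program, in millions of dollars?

In a free market, 233 - 3P = 3P - 91 gives the equilibrium P* = 54, Q* = 71.
Because the floor (66) lies above the market-clearing price, it is binding.
At P = 66: Qd = 233 - 3·66 = 35 and Qs = 3·66 - 91 = 107.
Surplus = Qs - Qd = 72.
Government expenditure = surplus × support price = 72 × 66 = 4752.

4752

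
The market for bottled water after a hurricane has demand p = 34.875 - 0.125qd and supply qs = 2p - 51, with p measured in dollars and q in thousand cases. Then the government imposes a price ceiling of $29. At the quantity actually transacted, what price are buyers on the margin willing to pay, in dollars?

Rearranging demand gives qd = 279 - 8p. Equilibrium: 279 - 8p = 2p - 51, so 330 = 10p and p* = 33, q* = 15.
Since 29 < 33, the ceiling is binding.
At p = 29: qd = 279 - 8·29 = 47 and qs = 2·29 - 51 = 7.
Only 7 units reach the market. On the demand curve, the marginal buyer's willingness to pay at q = 7 is (279 - 7)/8 = 34.

34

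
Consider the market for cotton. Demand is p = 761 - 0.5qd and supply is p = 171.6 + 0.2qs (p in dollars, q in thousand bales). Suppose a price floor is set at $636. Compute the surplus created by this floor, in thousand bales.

Rearranging demand gives qd = 1522 - 2p; rearranging supply gives qs = 5p - 858. Setting quantity demanded equal to quantity supplied, 1522 - 2p = 5p - 858, gives p* = 340 and q* = 842.
Because the floor (636) lies above the market-clearing price, it is binding.
At p = 636: qd = 1522 - 2·636 = 250 and qs = 5·636 - 858 = 2322.
Surplus = qs - qd = 2322 - 250 = 2072.

2072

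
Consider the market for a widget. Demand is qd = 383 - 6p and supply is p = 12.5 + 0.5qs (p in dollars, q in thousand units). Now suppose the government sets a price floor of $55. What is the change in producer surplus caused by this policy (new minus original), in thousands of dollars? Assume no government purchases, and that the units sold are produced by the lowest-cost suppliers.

68

Rearranging supply gives qs = 2p - 25. Setting quantity demanded equal to quantity supplied, 383 - 6p = 2p - 25, gives p* = 51 and q* = 77.
Since 55 > 51, the floor is binding.
At p = 55: qd = 383 - 6·55 = 53 and qs = 2·55 - 25 = 85.
Producer surplus without the control is ½ · (51 - 12.5) · 77 = 1482.25.
With the floor, 53 units are sold at 55. The supply price at q = 53 is 39, so PS = ½ · [(55 - 12.5) + (55 - 39)] · 53 = 1550.25.
Change in producer surplus = 1550.25 - 1482.25 = 68.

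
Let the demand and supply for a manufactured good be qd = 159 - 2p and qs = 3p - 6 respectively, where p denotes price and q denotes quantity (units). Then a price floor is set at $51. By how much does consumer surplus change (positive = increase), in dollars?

-1350

Setting quantity demanded equal to quantity supplied, 159 - 2p = 3p - 6, gives p* = 33 and q* = 93.
The floor of 51 is above the equilibrium price 33, so it binds.
At p = 51: qd = 159 - 2·51 = 57 and qs = 3·51 - 6 = 147.
Consumer surplus without the control is ½ · (79.5 - 33) · 93 = 2162.25.
With the floor, consumers buy 57 units at 51, so CS = ½ · (79.5 - 51) · 57 = 812.25.
Change in consumer surplus = 812.25 - 2162.25 = -1350.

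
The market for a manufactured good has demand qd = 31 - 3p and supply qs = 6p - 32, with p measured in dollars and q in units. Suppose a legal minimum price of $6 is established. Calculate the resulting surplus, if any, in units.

0

Setting quantity demanded equal to quantity supplied, 31 - 3p = 6p - 32, gives p* = 7 and q* = 10.
Since 6 is below p* = 7, the floor does not bind and the free-market outcome prevails.
Since the control does not bind, there is no surplus.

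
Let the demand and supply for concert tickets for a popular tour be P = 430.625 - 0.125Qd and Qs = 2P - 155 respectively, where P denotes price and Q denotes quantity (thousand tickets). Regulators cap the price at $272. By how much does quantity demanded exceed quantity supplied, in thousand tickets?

880

Rearranging demand gives Qd = 3445 - 8P. In a free market, 3445 - 8P = 2P - 155 gives the equilibrium P* = 360, Q* = 565.
The ceiling of 272 is below the equilibrium price 360, so it binds.
At P = 272: Qd = 3445 - 8·272 = 1269 and Qs = 2·272 - 155 = 389.
Shortage = Qd - Qs = 1269 - 389 = 880.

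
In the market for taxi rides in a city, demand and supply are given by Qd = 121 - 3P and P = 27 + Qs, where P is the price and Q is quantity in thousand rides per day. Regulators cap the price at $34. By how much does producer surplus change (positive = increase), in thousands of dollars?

-25.5

Rearranging supply gives Qs = P - 27. In a free market, 121 - 3P = P - 27 gives the equilibrium P* = 37, Q* = 10.
Since 34 < 37, the ceiling is binding.
At P = 34: Qd = 121 - 3·34 = 19 and Qs = 34 - 27 = 7.
Producer surplus without the control is ½ · (37 - 27) · 10 = 50.
With the ceiling, producers sell 7 units at 34, so PS = ½ · (34 - 27) · 7 = 24.5.
Change in producer surplus = 24.5 - 50 = -25.5.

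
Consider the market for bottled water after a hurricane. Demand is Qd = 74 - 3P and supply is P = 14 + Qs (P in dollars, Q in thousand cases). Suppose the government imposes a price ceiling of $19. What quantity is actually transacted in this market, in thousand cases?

Rearranging supply gives Qs = P - 14. Equilibrium: 74 - 3P = P - 14, so 88 = 4P and P* = 22, Q* = 8.
Since 19 < 22, the ceiling is binding.
At P = 19: Qd = 74 - 3·19 = 17 and Qs = 19 - 14 = 5.
The quantity actually transacted is the short side, supply: 5.

5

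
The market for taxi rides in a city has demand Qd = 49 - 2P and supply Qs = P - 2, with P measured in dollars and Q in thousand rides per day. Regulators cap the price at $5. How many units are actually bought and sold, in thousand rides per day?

Without the control the market clears where 49 - 2P = P - 2, i.e. P* = 17 and Q* = 15.
Since 5 < 17, the ceiling is binding.
At P = 5: Qd = 49 - 2·5 = 39 and Qs = 5 - 2 = 3.
The quantity actually transacted is the short side, supply: 3.

3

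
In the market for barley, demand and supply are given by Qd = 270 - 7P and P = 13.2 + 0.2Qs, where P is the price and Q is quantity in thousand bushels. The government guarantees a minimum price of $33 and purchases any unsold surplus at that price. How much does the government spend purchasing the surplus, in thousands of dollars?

Rearranging supply gives Qs = 5P - 66. Equilibrium: 270 - 7P = 5P - 66, so 336 = 12P and P* = 28, Q* = 74.
Because the floor (33) lies above the market-clearing price, it is binding.
At P = 33: Qd = 270 - 7·33 = 39 and Qs = 5·33 - 66 = 99.
Surplus = Qs - Qd = 60.
Government expenditure = surplus × support price = 60 × 33 = 1980.

1980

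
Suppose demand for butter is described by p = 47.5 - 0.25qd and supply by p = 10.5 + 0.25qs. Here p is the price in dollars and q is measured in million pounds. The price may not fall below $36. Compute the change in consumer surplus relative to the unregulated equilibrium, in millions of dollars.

-420

Rearranging demand gives qd = 190 - 4p; rearranging supply gives qs = 4p - 42. Equilibrium: 190 - 4p = 4p - 42, so 232 = 8p and p* = 29, q* = 74.
Because the floor (36) lies above the market-clearing price, it is binding.
At p = 36: qd = 190 - 4·36 = 46 and qs = 4·36 - 42 = 102.
Consumer surplus without the control is ½ · (47.5 - 29) · 74 = 684.5.
With the floor, consumers buy 46 units at 36, so CS = ½ · (47.5 - 36) · 46 = 264.5.
Change in consumer surplus = 264.5 - 684.5 = -420.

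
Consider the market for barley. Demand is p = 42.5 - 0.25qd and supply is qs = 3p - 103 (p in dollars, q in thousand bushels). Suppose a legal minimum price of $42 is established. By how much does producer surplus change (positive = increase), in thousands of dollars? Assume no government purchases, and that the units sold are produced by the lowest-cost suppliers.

Rearranging demand gives qd = 170 - 4p. Without the control the market clears where 170 - 4p = 3p - 103, i.e. p* = 39 and q* = 14.
Because the floor (42) lies above the market-clearing price, it is binding.
At p = 42: qd = 170 - 4·42 = 2 and qs = 3·42 - 103 = 23.
Producer surplus without the control is ½ · (39 - 103/3) · 14 = 98/3.
With the floor, 2 units are sold at 42. The supply price at q = 2 is 35, so PS = ½ · [(42 - 103/3) + (42 - 35)] · 2 = 44/3.
Change in producer surplus = 44/3 - 98/3 = -18.

-18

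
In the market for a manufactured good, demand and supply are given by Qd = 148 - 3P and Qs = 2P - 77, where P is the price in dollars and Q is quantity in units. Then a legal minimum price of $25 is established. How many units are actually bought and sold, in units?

13

Without the control the market clears where 148 - 3P = 2P - 77, i.e. P* = 45 and Q* = 13.
Since 25 is below P* = 45, the floor does not bind and the free-market outcome prevails.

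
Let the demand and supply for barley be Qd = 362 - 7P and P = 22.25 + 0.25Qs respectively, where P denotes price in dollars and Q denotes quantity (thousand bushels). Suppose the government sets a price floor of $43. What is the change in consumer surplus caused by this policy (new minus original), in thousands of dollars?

Rearranging supply gives Qs = 4P - 89. In a free market, 362 - 7P = 4P - 89 gives the equilibrium P* = 41, Q* = 75.
Because the floor (43) lies above the market-clearing price, it is binding.
At P = 43: Qd = 362 - 7·43 = 61 and Qs = 4·43 - 89 = 83.
Consumer surplus without the control is ½ · (362/7 - 41) · 75 = 5625/14.
With the floor, consumers buy 61 units at 43, so CS = ½ · (362/7 - 43) · 61 = 3721/14.
Change in consumer surplus = 3721/14 - 5625/14 = -136.

-136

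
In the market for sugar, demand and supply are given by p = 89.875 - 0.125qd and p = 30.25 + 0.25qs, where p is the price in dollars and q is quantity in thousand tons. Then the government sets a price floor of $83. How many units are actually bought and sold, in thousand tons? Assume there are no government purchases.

Rearranging demand gives qd = 719 - 8p; rearranging supply gives qs = 4p - 121. Setting quantity demanded equal to quantity supplied, 719 - 8p = 4p - 121, gives p* = 70 and q* = 159.
Since 83 > 70, the floor is binding.
At p = 83: qd = 719 - 8·83 = 55 and qs = 4·83 - 121 = 211.
The quantity actually transacted is the short side, demand: 55.

55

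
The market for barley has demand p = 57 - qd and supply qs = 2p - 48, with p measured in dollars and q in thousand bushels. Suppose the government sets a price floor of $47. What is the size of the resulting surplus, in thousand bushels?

Rearranging demand gives qd = 57 - p. Without the control the market clears where 57 - p = 2p - 48, i.e. p* = 35 and q* = 22.
The floor of 47 is above the equilibrium price 35, so it binds.
At p = 47: qd = 57 - 47 = 10 and qs = 2·47 - 48 = 46.
Surplus = qs - qd = 46 - 10 = 36.

36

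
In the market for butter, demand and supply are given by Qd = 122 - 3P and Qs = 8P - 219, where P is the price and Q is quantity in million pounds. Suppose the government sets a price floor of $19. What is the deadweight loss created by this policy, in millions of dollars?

Equilibrium: 122 - 3P = 8P - 219, so 341 = 11P and P* = 31, Q* = 29.
Since 19 is below P* = 31, the floor does not bind and the free-market outcome prevails.
Since the control does not bind, no trades are prevented and deadweight loss is zero.

0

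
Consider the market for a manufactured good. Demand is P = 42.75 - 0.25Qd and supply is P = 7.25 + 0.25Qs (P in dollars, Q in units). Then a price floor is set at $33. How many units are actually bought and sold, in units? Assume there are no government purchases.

Rearranging demand gives Qd = 171 - 4P; rearranging supply gives Qs = 4P - 29. Without the control the market clears where 171 - 4P = 4P - 29, i.e. P* = 25 and Q* = 71.
Because the floor (33) lies above the market-clearing price, it is binding.
At P = 33: Qd = 171 - 4·33 = 39 and Qs = 4·33 - 29 = 103.
The quantity actually transacted is the short side, demand: 39.

39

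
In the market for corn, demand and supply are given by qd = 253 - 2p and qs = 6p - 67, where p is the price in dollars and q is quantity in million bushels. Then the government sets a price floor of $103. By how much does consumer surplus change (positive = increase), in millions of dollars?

In a free market, 253 - 2p = 6p - 67 gives the equilibrium p* = 40, q* = 173.
Since 103 > 40, the floor is binding.
At p = 103: qd = 253 - 2·103 = 47 and qs = 6·103 - 67 = 551.
Consumer surplus without the control is ½ · (126.5 - 40) · 173 = 7482.25.
With the floor, consumers buy 47 units at 103, so CS = ½ · (126.5 - 103) · 47 = 552.25.
Change in consumer surplus = 552.25 - 7482.25 = -6930.

-6930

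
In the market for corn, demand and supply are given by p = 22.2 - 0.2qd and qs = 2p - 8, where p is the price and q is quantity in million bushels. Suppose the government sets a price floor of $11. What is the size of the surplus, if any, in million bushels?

0

Rearranging demand gives qd = 111 - 5p. In a free market, 111 - 5p = 2p - 8 gives the equilibrium p* = 17, q* = 26.
Since 11 is below p* = 17, the floor does not bind and the free-market outcome prevails.
Since the control does not bind, there is no surplus.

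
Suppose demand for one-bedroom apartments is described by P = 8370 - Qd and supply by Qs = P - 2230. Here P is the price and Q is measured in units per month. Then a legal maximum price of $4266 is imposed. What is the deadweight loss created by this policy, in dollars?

1069156

Rearranging demand gives Qd = 8370 - P. Setting quantity demanded equal to quantity supplied, 8370 - P = P - 2230, gives P* = 5300 and Q* = 3070.
Since 4266 < 5300, the ceiling is binding.
At P = 4266: Qd = 8370 - 4266 = 4104 and Qs = 4266 - 2230 = 2036.
Quantity traded falls to 2036. At Q = 2036 the demand price is 8370 - 2036 = 6334 and the supply price is 2230 + 2036 = 4266.
Deadweight loss = ½ · (6334 - 4266) · (3070 - 2036) = ½ · 2068 · 1034 = 1069156.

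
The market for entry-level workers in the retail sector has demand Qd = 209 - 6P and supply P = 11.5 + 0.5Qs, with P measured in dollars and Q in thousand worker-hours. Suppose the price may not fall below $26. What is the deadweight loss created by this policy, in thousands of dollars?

Rearranging supply gives Qs = 2P - 23. In a free market, 209 - 6P = 2P - 23 gives the equilibrium P* = 29, Q* = 35.
Since 26 is below P* = 29, the floor does not bind and the free-market outcome prevails.
Since the control does not bind, no trades are prevented and deadweight loss is zero.

0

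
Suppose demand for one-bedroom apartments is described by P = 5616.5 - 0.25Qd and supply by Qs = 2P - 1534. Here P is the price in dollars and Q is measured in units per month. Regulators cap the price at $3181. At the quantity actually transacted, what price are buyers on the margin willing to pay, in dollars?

4409.5

Rearranging demand gives Qd = 22466 - 4P. Setting quantity demanded equal to quantity supplied, 22466 - 4P = 2P - 1534, gives P* = 4000 and Q* = 6466.
Since 3181 < 4000, the ceiling is binding.
At P = 3181: Qd = 22466 - 4·3181 = 9742 and Qs = 2·3181 - 1534 = 4828.
Only 4828 units reach the market. On the demand curve, the marginal buyer's willingness to pay at Q = 4828 is (22466 - 4828)/4 = 4409.5.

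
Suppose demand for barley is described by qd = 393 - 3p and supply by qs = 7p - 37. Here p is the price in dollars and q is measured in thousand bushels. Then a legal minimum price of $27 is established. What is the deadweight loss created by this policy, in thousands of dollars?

0

Without the control the market clears where 393 - 3p = 7p - 37, i.e. p* = 43 and q* = 264.
Since 27 is below p* = 43, the floor does not bind and the free-market outcome prevails.
Since the control does not bind, no trades are prevented and deadweight loss is zero.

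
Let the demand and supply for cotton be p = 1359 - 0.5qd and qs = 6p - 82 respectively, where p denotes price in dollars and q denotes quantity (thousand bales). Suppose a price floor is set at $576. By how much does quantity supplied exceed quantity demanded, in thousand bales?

1808

Rearranging demand gives qd = 2718 - 2p. Equilibrium: 2718 - 2p = 6p - 82, so 2800 = 8p and p* = 350, q* = 2018.
The floor of 576 is above the equilibrium price 350, so it binds.
At p = 576: qd = 2718 - 2·576 = 1566 and qs = 6·576 - 82 = 3374.
Surplus = qs - qd = 3374 - 1566 = 1808.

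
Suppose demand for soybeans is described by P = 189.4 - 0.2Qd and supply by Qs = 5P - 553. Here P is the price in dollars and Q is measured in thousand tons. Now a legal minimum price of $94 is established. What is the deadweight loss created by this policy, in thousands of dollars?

0

Rearranging demand gives Qd = 947 - 5P. Setting quantity demanded equal to quantity supplied, 947 - 5P = 5P - 553, gives P* = 150 and Q* = 197.
Since 94 is below P* = 150, the floor does not bind and the free-market outcome prevails.
Since the control does not bind, no trades are prevented and deadweight loss is zero.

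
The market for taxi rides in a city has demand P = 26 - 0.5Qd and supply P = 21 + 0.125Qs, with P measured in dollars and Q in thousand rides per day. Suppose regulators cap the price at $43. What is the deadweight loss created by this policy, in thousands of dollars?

Rearranging demand gives Qd = 52 - 2P; rearranging supply gives Qs = 8P - 168. In a free market, 52 - 2P = 8P - 168 gives the equilibrium P* = 22, Q* = 8.
The ceiling of 43 is above the equilibrium price 22, so it is not binding; the market clears at P* = 22, Q* = 8.
Since the control does not bind, no trades are prevented and deadweight loss is zero.

0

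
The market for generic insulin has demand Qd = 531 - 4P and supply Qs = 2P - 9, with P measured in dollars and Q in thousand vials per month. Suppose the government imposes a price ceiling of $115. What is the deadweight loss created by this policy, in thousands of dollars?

0

Equilibrium: 531 - 4P = 2P - 9, so 540 = 6P and P* = 90, Q* = 171.
Since 115 is above P* = 90, the ceiling does not bind and the free-market outcome prevails.
Since the control does not bind, no trades are prevented and deadweight loss is zero.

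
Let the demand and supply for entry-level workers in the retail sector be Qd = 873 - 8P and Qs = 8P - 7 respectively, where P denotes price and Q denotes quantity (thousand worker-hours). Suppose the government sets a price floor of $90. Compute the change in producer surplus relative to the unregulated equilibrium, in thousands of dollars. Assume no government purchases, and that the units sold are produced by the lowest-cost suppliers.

455

Setting quantity demanded equal to quantity supplied, 873 - 8P = 8P - 7, gives P* = 55 and Q* = 433.
Because the floor (90) lies above the market-clearing price, it is binding.
At P = 90: Qd = 873 - 8·90 = 153 and Qs = 8·90 - 7 = 713.
Producer surplus without the control is ½ · (55 - 0.875) · 433 = 11718.0625.
With the floor, 153 units are sold at 90. The supply price at Q = 153 is 20, so PS = ½ · [(90 - 0.875) + (90 - 20)] · 153 = 12173.0625.
Change in producer surplus = 12173.0625 - 11718.0625 = 455.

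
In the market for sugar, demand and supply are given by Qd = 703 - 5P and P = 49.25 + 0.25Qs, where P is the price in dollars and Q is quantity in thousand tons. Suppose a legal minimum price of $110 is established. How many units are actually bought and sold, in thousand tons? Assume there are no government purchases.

Rearranging supply gives Qs = 4P - 197. Without the control the market clears where 703 - 5P = 4P - 197, i.e. P* = 100 and Q* = 203.
Since 110 > 100, the floor is binding.
At P = 110: Qd = 703 - 5·110 = 153 and Qs = 4·110 - 197 = 243.
The quantity actually transacted is the short side, demand: 153.

153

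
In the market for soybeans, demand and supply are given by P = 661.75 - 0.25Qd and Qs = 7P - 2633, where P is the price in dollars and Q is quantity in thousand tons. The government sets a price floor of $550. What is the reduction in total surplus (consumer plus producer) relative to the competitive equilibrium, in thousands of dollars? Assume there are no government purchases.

15400

Rearranging demand gives Qd = 2647 - 4P. Without the control the market clears where 2647 - 4P = 7P - 2633, i.e. P* = 480 and Q* = 727.
The floor of 550 is above the equilibrium price 480, so it binds.
At P = 550: Qd = 2647 - 4·550 = 447 and Qs = 7·550 - 2633 = 1217.
Quantity traded falls to 447. At Q = 447 the demand price is (2647 - 447)/4 = 550 and the supply price is (2633 + 447)/7 = 440.
Deadweight loss = ½ · (550 - 440) · (727 - 447) = ½ · 110 · 280 = 15400.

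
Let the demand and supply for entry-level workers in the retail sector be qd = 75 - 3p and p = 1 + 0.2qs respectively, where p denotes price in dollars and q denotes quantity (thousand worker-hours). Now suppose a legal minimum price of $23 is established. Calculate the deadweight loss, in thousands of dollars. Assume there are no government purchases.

405.6

Rearranging supply gives qs = 5p - 5. Equilibrium: 75 - 3p = 5p - 5, so 80 = 8p and p* = 10, q* = 45.
The floor of 23 is above the equilibrium price 10, so it binds.
At p = 23: qd = 75 - 3·23 = 6 and qs = 5·23 - 5 = 110.
Quantity traded falls to 6. At q = 6 the demand price is (75 - 6)/3 = 23 and the supply price is (5 + 6)/5 = 2.2.
Deadweight loss = ½ · (23 - 2.2) · (45 - 6) = ½ · 20.8 · 39 = 405.6.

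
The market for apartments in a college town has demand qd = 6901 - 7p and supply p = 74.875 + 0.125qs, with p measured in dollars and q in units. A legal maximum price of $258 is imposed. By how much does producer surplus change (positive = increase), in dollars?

-588786

Rearranging supply gives qs = 8p - 599. Setting quantity demanded equal to quantity supplied, 6901 - 7p = 8p - 599, gives p* = 500 and q* = 3401.
Since 258 < 500, the ceiling is binding.
At p = 258: qd = 6901 - 7·258 = 5095 and qs = 8·258 - 599 = 1465.
Producer surplus without the control is ½ · (500 - 74.875) · 3401 = 722925.0625.
With the ceiling, producers sell 1465 units at 258, so PS = ½ · (258 - 74.875) · 1465 = 134139.0625.
Change in producer surplus = 134139.0625 - 722925.0625 = -588786.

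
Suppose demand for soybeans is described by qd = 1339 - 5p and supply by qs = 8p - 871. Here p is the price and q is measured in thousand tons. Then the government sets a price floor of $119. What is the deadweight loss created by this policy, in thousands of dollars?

Without the control the market clears where 1339 - 5p = 8p - 871, i.e. p* = 170 and q* = 489.
Since 119 is below p* = 170, the floor does not bind and the free-market outcome prevails.
Since the control does not bind, no trades are prevented and deadweight loss is zero.

0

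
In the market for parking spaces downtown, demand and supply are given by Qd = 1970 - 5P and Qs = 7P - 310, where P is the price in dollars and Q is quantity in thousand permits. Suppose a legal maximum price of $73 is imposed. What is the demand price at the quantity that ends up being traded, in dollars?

Equilibrium: 1970 - 5P = 7P - 310, so 2280 = 12P and P* = 190, Q* = 1020.
The ceiling of 73 is below the equilibrium price 190, so it binds.
At P = 73: Qd = 1970 - 5·73 = 1605 and Qs = 7·73 - 310 = 201.
Only 201 units reach the market. On the demand curve, the marginal buyer's willingness to pay at Q = 201 is (1970 - 201)/5 = 353.8.

353.8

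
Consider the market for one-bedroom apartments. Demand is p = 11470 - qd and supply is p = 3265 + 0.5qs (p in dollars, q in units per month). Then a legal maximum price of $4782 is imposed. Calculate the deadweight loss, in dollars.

Rearranging demand gives qd = 11470 - p; rearranging supply gives qs = 2p - 6530. Setting quantity demanded equal to quantity supplied, 11470 - p = 2p - 6530, gives p* = 6000 and q* = 5470.
Since 4782 < 6000, the ceiling is binding.
At p = 4782: qd = 11470 - 4782 = 6688 and qs = 2·4782 - 6530 = 3034.
Quantity traded falls to 3034. At q = 3034 the demand price is 11470 - 3034 = 8436 and the supply price is (6530 + 3034)/2 = 4782.
Deadweight loss = ½ · (8436 - 4782) · (5470 - 3034) = ½ · 3654 · 2436 = 4450572.

4450572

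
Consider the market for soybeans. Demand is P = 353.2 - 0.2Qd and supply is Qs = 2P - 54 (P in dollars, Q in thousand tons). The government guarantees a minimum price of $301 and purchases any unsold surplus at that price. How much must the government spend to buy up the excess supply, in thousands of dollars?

Rearranging demand gives Qd = 1766 - 5P. Equilibrium: 1766 - 5P = 2P - 54, so 1820 = 7P and P* = 260, Q* = 466.
The floor of 301 is above the equilibrium price 260, so it binds.
At P = 301: Qd = 1766 - 5·301 = 261 and Qs = 2·301 - 54 = 548.
Surplus = Qs - Qd = 287.
Government expenditure = surplus × support price = 287 × 301 = 86387.

86387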